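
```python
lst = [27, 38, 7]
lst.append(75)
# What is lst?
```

[27, 38, 7, 75]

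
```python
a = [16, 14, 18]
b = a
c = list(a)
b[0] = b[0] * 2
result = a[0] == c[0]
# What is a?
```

After line 1: a = [16, 14, 18]
After line 2 (b = a, alias): a = [16, 14, 18], b = [16, 14, 18]
After line 3 (c = list(a) is a copy, new object): c = [16, 14, 18]
After line 4 (b[0] = 16 * 2 = 32; mutates shared a/b): a = b = [32, 14, 18], c = [16, 14, 18]
After line 5 (a[0] = 32, c[0] = 16; result = False)

[32, 14, 18]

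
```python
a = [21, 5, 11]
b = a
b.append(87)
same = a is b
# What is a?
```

After line 1: a = [21, 5, 11]
After line 2 (b = a is an alias, same object): a = [21, 5, 11], b = [21, 5, 11]
After line 3 (b.append mutates the shared list): a = [21, 5, 11, 87], b = [21, 5, 11, 87]
After line 4 (same = a is b; same object -> True): same = True

[21, 5, 11, 87]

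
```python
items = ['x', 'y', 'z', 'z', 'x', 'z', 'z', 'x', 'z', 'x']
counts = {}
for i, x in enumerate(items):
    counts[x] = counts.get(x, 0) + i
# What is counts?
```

Initial: counts = {}, items = ['x', 'y', 'z', 'z', 'x', 'z', 'z', 'x', 'z', 'x']
i=0, x='x': counts = {'x': 0}
i=1, x='y': counts = {'x': 0, 'y': 1}
i=2, x='z': counts = {'x': 0, 'y': 1, 'z': 2}
i=3, x='z': counts = {'x': 0, 'y': 1, 'z': 5}
i=4, x='x': counts = {'x': 4, 'y': 1, 'z': 5}
i=5, x='z': counts = {'x': 4, 'y': 1, 'z': 10}
i=6, x='z': counts = {'x': 4, 'y': 1, 'z': 16}
i=7, x='x': counts = {'x': 11, 'y': 1, 'z': 16}
i=8, x='z': counts = {'x': 11, 'y': 1, 'z': 24}
i=9, x='x': counts = {'x': 20, 'y': 1, 'z': 24}

{'x': 20, 'y': 1, 'z': 24}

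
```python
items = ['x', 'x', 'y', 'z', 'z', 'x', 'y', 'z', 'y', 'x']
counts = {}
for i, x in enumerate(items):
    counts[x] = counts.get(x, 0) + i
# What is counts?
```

Initial: counts = {}, items = ['x', 'x', 'y', 'z', 'z', 'x', 'y', 'z', 'y', 'x']
i=0, x='x': counts = {'x': 0}
i=1, x='x': counts = {'x': 1}
i=2, x='y': counts = {'x': 1, 'y': 2}
i=3, x='z': counts = {'x': 1, 'y': 2, 'z': 3}
i=4, x='z': counts = {'x': 1, 'y': 2, 'z': 7}
i=5, x='x': counts = {'x': 6, 'y': 2, 'z': 7}
i=6, x='y': counts = {'x': 6, 'y': 8, 'z': 7}
i=7, x='z': counts = {'x': 6, 'y': 8, 'z': 14}
i=8, x='y': counts = {'x': 6, 'y': 16, 'z': 14}
i=9, x='x': counts = {'x': 15, 'y': 16, 'z': 14}

{'x': 15, 'y': 16, 'z': 14}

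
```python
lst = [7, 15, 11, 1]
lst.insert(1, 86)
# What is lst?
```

[7, 86, 15, 11, 1]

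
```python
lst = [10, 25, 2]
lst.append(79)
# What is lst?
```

[10, 25, 2, 79]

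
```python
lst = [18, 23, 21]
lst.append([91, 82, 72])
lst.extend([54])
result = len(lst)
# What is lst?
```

After line 1: lst = [18, 23, 21]
After line 2 (append adds [91, 82, 72] as single element): lst = [18, 23, 21, [91, 82, 72]]
After line 3 (extend unpacks [54], adds 54): lst = [18, 23, 21, [91, 82, 72], 54]
After line 4: result = len(lst) = 5

[18, 23, 21, [91, 82, 72], 54]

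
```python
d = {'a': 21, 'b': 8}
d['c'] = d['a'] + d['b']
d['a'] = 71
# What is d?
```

After line 1: d = {'a': 21, 'b': 8}
After line 2 (d['c'] = 21 + 8): d = {'a': 21, 'b': 8, 'c': 29}
After line 3: d = {'a': 71, 'b': 8, 'c': 29}

{'a': 71, 'b': 8, 'c': 29}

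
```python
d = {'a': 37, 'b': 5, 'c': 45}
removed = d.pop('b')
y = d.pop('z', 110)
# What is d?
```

After line 1: d = {'a': 37, 'b': 5, 'c': 45}
After line 2 (pop 'b' returns 5): d = {'a': 37, 'c': 45}, removed = 5
After line 3 (pop 'z' missing, returns default 110): d = {'a': 37, 'c': 45}, y = 110

{'a': 37, 'c': 45}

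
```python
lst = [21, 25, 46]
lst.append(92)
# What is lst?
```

[21, 25, 46, 92]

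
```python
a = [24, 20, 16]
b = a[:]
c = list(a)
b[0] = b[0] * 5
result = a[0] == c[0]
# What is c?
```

After line 1: a = [24, 20, 16]
After line 2 (b = a[:], copy): a = [24, 20, 16], b = [24, 20, 16]
After line 3 (c = list(a) is a copy, new object): c = [24, 20, 16]
After line 4 (b[0] = 24 * 5 = 120; only b mutates (copy)): a = [24, 20, 16], b = [120, 20, 16], c = [24, 20, 16]
After line 5 (a[0] = 24, c[0] = 24; result = True)

[24, 20, 16]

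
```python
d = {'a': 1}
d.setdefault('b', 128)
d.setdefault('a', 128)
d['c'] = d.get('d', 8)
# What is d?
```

After line 1: d = {'a': 1}
After line 2 (setdefault adds 'b'=128): d = {'a': 1, 'b': 128}
After line 3 (setdefault 'a' no-op, already exists): d = {'a': 1, 'b': 128}
After line 4 (get('d', 8) returns default since 'd' not in d): d = {'a': 1, 'b': 128, 'c': 8}

{'a': 1, 'b': 128, 'c': 8}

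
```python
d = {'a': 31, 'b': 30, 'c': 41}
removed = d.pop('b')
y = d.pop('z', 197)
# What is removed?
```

After line 1: d = {'a': 31, 'b': 30, 'c': 41}
After line 2 (pop 'b' returns 30): d = {'a': 31, 'c': 41}, removed = 30
After line 3 (pop 'z' missing, returns default 197): d = {'a': 31, 'c': 41}, y = 197

30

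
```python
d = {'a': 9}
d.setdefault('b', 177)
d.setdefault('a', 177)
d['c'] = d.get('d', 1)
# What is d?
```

After line 1: d = {'a': 9}
After line 2 (setdefault adds 'b'=177): d = {'a': 9, 'b': 177}
After line 3 (setdefault 'a' no-op, already exists): d = {'a': 9, 'b': 177}
After line 4 (get('d', 1) returns default since 'd' not in d): d = {'a': 9, 'b': 177, 'c': 1}

{'a': 9, 'b': 177, 'c': 1}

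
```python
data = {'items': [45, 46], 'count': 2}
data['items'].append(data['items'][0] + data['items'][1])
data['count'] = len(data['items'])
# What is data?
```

After line 1: data = {'items': [45, 46], 'count': 2}
After line 2 (append 45 + 46 = 91): data = {'items': [45, 46, 91], 'count': 2}
After line 3 (count = len(items) = 3): data = {'items': [45, 46, 91], 'count': 3}

{'items': [45, 46, 91], 'count': 3}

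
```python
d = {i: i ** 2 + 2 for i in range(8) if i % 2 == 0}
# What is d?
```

{0: 2, 2: 6, 4: 18, 6: 38}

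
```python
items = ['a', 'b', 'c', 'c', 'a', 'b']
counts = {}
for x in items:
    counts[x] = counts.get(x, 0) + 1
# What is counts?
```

Initial: counts = {}, items = ['a', 'b', 'c', 'c', 'a', 'b']
See 'a': counts = {'a': 1}
See 'b': counts = {'a': 1, 'b': 1}
See 'c': counts = {'a': 1, 'b': 1, 'c': 1}
See 'c': counts = {'a': 1, 'b': 1, 'c': 2}
See 'a': counts = {'a': 2, 'b': 1, 'c': 2}
See 'b': counts = {'a': 2, 'b': 2, 'c': 2}

{'a': 2, 'b': 2, 'c': 2}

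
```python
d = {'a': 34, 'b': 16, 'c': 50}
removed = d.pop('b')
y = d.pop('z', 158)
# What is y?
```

After line 1: d = {'a': 34, 'b': 16, 'c': 50}
After line 2 (pop 'b' returns 16): d = {'a': 34, 'c': 50}, removed = 16
After line 3 (pop 'z' missing, returns default 158): d = {'a': 34, 'c': 50}, y = 158

158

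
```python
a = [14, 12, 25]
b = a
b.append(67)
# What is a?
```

After line 1: a = [14, 12, 25]
After line 2 (b = a is an alias, same object): a = [14, 12, 25], b = [14, 12, 25]
After line 3 (b.append mutates the shared list): a = [14, 12, 25, 67], b = [14, 12, 25, 67]

[14, 12, 25, 67]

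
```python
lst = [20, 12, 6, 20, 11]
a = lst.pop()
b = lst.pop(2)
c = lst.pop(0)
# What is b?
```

After line 1: lst = [20, 12, 6, 20, 11]
After line 2 (pop() -> a = 11): lst = [20, 12, 6, 20]
After line 3 (pop(2) -> b = 6): lst = [20, 12, 20]
After line 4 (pop(0) -> c = 20): lst = [12, 20]

6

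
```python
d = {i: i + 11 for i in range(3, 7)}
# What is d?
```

{3: 14, 4: 15, 5: 16, 6: 17}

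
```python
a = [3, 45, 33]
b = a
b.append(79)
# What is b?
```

After line 1: a = [3, 45, 33]
After line 2 (b = a is an alias, same object): a = [3, 45, 33], b = [3, 45, 33]
After line 3 (b.append mutates the shared list): a = [3, 45, 33, 79], b = [3, 45, 33, 79]

[3, 45, 33, 79]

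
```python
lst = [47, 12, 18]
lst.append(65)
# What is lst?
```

[47, 12, 18, 65]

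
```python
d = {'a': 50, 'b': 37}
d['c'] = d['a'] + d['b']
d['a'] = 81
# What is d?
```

After line 1: d = {'a': 50, 'b': 37}
After line 2 (d['c'] = 50 + 37): d = {'a': 50, 'b': 37, 'c': 87}
After line 3: d = {'a': 81, 'b': 37, 'c': 87}

{'a': 81, 'b': 37, 'c': 87}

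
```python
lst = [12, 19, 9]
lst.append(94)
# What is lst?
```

[12, 19, 9, 94]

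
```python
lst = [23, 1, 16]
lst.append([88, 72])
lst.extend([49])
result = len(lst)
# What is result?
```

After line 1: lst = [23, 1, 16]
After line 2 (append adds [88, 72] as single element): lst = [23, 1, 16, [88, 72]]
After line 3 (extend unpacks [49], adds 49): lst = [23, 1, 16, [88, 72], 49]
After line 4: result = len(lst) = 5

5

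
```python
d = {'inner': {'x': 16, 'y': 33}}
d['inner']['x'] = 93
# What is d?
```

After line 1: d = {'inner': {'x': 16, 'y': 33}}
After line 2 (inner x overwritten): d = {'inner': {'x': 93, 'y': 33}}

{'inner': {'x': 93, 'y': 33}}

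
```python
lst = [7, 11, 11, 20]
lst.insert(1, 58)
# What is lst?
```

[7, 58, 11, 11, 20]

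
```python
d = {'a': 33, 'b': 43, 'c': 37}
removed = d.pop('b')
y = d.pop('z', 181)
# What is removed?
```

After line 1: d = {'a': 33, 'b': 43, 'c': 37}
After line 2 (pop 'b' returns 43): d = {'a': 33, 'c': 37}, removed = 43
After line 3 (pop 'z' missing, returns default 181): d = {'a': 33, 'c': 37}, y = 181

43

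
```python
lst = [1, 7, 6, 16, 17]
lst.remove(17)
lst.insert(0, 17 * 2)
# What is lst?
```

After line 1: lst = [1, 7, 6, 16, 17]
After line 2 (remove first 17): lst = [1, 7, 6, 16]
After line 3 (insert 34 at index 0): lst = [34, 1, 7, 6, 16]

[34, 1, 7, 6, 16]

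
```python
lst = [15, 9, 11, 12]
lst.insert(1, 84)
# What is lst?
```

[15, 84, 9, 11, 12]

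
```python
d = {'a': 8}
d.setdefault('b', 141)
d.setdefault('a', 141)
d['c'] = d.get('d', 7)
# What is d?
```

After line 1: d = {'a': 8}
After line 2 (setdefault adds 'b'=141): d = {'a': 8, 'b': 141}
After line 3 (setdefault 'a' no-op, already exists): d = {'a': 8, 'b': 141}
After line 4 (get('d', 7) returns default since 'd' not in d): d = {'a': 8, 'b': 141, 'c': 7}

{'a': 8, 'b': 141, 'c': 7}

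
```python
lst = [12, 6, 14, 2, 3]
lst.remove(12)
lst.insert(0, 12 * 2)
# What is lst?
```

After line 1: lst = [12, 6, 14, 2, 3]
After line 2 (remove first 12): lst = [6, 14, 2, 3]
After line 3 (insert 24 at index 0): lst = [24, 6, 14, 2, 3]

[24, 6, 14, 2, 3]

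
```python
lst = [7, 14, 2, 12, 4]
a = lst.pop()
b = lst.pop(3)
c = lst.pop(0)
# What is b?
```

After line 1: lst = [7, 14, 2, 12, 4]
After line 2 (pop() -> a = 4): lst = [7, 14, 2, 12]
After line 3 (pop(3) -> b = 12): lst = [7, 14, 2]
After line 4 (pop(0) -> c = 7): lst = [14, 2]

12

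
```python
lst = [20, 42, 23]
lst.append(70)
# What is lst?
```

[20, 42, 23, 70]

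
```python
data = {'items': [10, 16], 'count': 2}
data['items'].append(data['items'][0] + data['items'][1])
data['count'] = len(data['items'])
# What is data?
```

After line 1: data = {'items': [10, 16], 'count': 2}
After line 2 (append 10 + 16 = 26): data = {'items': [10, 16, 26], 'count': 2}
After line 3 (count = len(items) = 3): data = {'items': [10, 16, 26], 'count': 3}

{'items': [10, 16, 26], 'count': 3}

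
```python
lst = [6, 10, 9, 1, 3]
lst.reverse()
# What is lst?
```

[3, 1, 9, 10, 6]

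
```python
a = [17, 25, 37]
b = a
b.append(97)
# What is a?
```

After line 1: a = [17, 25, 37]
After line 2 (b = a is an alias, same object): a = [17, 25, 37], b = [17, 25, 37]
After line 3 (b.append mutates the shared list): a = [17, 25, 37, 97], b = [17, 25, 37, 97]

[17, 25, 37, 97]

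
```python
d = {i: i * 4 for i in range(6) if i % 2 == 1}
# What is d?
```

{1: 4, 3: 12, 5: 20}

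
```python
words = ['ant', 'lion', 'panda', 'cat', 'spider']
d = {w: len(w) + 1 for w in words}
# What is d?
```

{'ant': 4, 'lion': 5, 'panda': 6, 'cat': 4, 'spider': 7}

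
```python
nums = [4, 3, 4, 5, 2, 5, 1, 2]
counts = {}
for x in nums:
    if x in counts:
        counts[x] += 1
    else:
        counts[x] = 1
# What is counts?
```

Initial: counts = {}, nums = [4, 3, 4, 5, 2, 5, 1, 2]
See 4: counts = {4: 1}
See 3: counts = {4: 1, 3: 1}
See 4: counts = {4: 2, 3: 1}
See 5: counts = {4: 2, 3: 1, 5: 1}
See 2: counts = {4: 2, 3: 1, 5: 1, 2: 1}
See 5: counts = {4: 2, 3: 1, 5: 2, 2: 1}
See 1: counts = {4: 2, 3: 1, 5: 2, 2: 1, 1: 1}
See 2: counts = {4: 2, 3: 1, 5: 2, 2: 2, 1: 1}

{4: 2, 3: 1, 5: 2, 2: 2, 1: 1}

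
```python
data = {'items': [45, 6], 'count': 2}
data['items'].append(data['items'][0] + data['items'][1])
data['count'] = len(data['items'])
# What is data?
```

After line 1: data = {'items': [45, 6], 'count': 2}
After line 2 (append 45 + 6 = 51): data = {'items': [45, 6, 51], 'count': 2}
After line 3 (count = len(items) = 3): data = {'items': [45, 6, 51], 'count': 3}

{'items': [45, 6, 51], 'count': 3}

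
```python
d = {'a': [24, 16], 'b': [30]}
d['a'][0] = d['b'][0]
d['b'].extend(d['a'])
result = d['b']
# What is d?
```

After line 1: d = {'a': [24, 16], 'b': [30]}
After line 2 (a[0] = b[0] = 30): d = {'a': [30, 16], 'b': [30]}
After line 3 (b.extend(a) appends [30, 16]): d = {'a': [30, 16], 'b': [30, 30, 16]}
After line 4: result = d['b'] = [30, 30, 16]

{'a': [30, 16], 'b': [30, 30, 16]}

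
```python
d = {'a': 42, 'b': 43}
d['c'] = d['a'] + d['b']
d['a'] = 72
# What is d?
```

After line 1: d = {'a': 42, 'b': 43}
After line 2 (d['c'] = 42 + 43): d = {'a': 42, 'b': 43, 'c': 85}
After line 3: d = {'a': 72, 'b': 43, 'c': 85}

{'a': 72, 'b': 43, 'c': 85}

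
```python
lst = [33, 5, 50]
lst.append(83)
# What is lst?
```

[33, 5, 50, 83]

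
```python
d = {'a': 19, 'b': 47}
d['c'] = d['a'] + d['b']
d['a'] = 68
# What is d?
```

After line 1: d = {'a': 19, 'b': 47}
After line 2 (d['c'] = 19 + 47): d = {'a': 19, 'b': 47, 'c': 66}
After line 3: d = {'a': 68, 'b': 47, 'c': 66}

{'a': 68, 'b': 47, 'c': 66}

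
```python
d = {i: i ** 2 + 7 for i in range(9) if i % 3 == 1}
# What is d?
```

{1: 8, 4: 23, 7: 56}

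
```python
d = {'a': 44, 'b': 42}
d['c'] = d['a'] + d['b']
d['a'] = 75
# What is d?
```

After line 1: d = {'a': 44, 'b': 42}
After line 2 (d['c'] = 44 + 42): d = {'a': 44, 'b': 42, 'c': 86}
After line 3: d = {'a': 75, 'b': 42, 'c': 86}

{'a': 75, 'b': 42, 'c': 86}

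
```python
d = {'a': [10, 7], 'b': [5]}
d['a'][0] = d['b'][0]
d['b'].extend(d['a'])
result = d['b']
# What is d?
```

After line 1: d = {'a': [10, 7], 'b': [5]}
After line 2 (a[0] = b[0] = 5): d = {'a': [5, 7], 'b': [5]}
After line 3 (b.extend(a) appends [5, 7]): d = {'a': [5, 7], 'b': [5, 5, 7]}
After line 4: result = d['b'] = [5, 5, 7]

{'a': [5, 7], 'b': [5, 5, 7]}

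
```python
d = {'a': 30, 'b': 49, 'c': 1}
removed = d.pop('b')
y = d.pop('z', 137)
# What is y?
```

After line 1: d = {'a': 30, 'b': 49, 'c': 1}
After line 2 (pop 'b' returns 49): d = {'a': 30, 'c': 1}, removed = 49
After line 3 (pop 'z' missing, returns default 137): d = {'a': 30, 'c': 1}, y = 137

137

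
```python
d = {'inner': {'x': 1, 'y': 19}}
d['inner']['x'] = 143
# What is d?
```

After line 1: d = {'inner': {'x': 1, 'y': 19}}
After line 2 (inner x overwritten): d = {'inner': {'x': 143, 'y': 19}}

{'inner': {'x': 143, 'y': 19}}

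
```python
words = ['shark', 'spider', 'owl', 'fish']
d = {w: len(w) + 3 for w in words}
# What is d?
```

{'shark': 8, 'spider': 9, 'owl': 6, 'fish': 7}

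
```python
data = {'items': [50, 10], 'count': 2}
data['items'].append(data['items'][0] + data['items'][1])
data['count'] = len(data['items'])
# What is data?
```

After line 1: data = {'items': [50, 10], 'count': 2}
After line 2 (append 50 + 10 = 60): data = {'items': [50, 10, 60], 'count': 2}
After line 3 (count = len(items) = 3): data = {'items': [50, 10, 60], 'count': 3}

{'items': [50, 10, 60], 'count': 3}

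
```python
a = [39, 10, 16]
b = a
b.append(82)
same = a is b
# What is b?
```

After line 1: a = [39, 10, 16]
After line 2 (b = a is an alias, same object): a = [39, 10, 16], b = [39, 10, 16]
After line 3 (b.append mutates the shared list): a = [39, 10, 16, 82], b = [39, 10, 16, 82]
After line 4 (same = a is b; same object -> True): same = True

[39, 10, 16, 82]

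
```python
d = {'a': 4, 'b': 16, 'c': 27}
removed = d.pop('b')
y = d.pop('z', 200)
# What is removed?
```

After line 1: d = {'a': 4, 'b': 16, 'c': 27}
After line 2 (pop 'b' returns 16): d = {'a': 4, 'c': 27}, removed = 16
After line 3 (pop 'z' missing, returns default 200): d = {'a': 4, 'c': 27}, y = 200

16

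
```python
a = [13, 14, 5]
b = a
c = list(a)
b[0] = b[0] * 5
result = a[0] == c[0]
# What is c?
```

After line 1: a = [13, 14, 5]
After line 2 (b = a, alias): a = [13, 14, 5], b = [13, 14, 5]
After line 3 (c = list(a) is a copy, new object): c = [13, 14, 5]
After line 4 (b[0] = 13 * 5 = 65; mutates shared a/b): a = b = [65, 14, 5], c = [13, 14, 5]
After line 5 (a[0] = 65, c[0] = 13; result = False)

[13, 14, 5]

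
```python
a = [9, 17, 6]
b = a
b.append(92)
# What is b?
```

After line 1: a = [9, 17, 6]
After line 2 (b = a is an alias, same object): a = [9, 17, 6], b = [9, 17, 6]
After line 3 (b.append mutates the shared list): a = [9, 17, 6, 92], b = [9, 17, 6, 92]

[9, 17, 6, 92]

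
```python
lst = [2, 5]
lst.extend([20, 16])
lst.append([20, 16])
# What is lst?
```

After line 1: lst = [2, 5]
After line 2 (extend unpacks [20, 16]): lst = [2, 5, 20, 16]
After line 3 (append adds [20, 16] as single element): lst = [2, 5, 20, 16, [20, 16]]

[2, 5, 20, 16, [20, 16]]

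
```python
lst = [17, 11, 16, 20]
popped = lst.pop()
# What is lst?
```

[17, 11, 16]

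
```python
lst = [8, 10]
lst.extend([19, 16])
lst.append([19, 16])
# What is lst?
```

After line 1: lst = [8, 10]
After line 2 (extend unpacks [19, 16]): lst = [8, 10, 19, 16]
After line 3 (append adds [19, 16] as single element): lst = [8, 10, 19, 16, [19, 16]]

[8, 10, 19, 16, [19, 16]]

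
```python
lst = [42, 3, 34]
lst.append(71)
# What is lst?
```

[42, 3, 34, 71]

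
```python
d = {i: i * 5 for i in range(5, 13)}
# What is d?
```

{5: 25, 6: 30, 7: 35, 8: 40, 9: 45, 10: 50, 11: 55, 12: 60}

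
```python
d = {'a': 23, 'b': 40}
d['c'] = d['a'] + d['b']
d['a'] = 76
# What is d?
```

After line 1: d = {'a': 23, 'b': 40}
After line 2 (d['c'] = 23 + 40): d = {'a': 23, 'b': 40, 'c': 63}
After line 3: d = {'a': 76, 'b': 40, 'c': 63}

{'a': 76, 'b': 40, 'c': 63}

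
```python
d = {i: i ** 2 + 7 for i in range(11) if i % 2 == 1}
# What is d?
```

{1: 8, 3: 16, 5: 32, 7: 56, 9: 88}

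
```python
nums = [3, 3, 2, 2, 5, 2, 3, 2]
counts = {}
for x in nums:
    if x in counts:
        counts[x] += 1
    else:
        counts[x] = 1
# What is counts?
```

Initial: counts = {}, nums = [3, 3, 2, 2, 5, 2, 3, 2]
See 3: counts = {3: 1}
See 3: counts = {3: 2}
See 2: counts = {3: 2, 2: 1}
See 2: counts = {3: 2, 2: 2}
See 5: counts = {3: 2, 2: 2, 5: 1}
See 2: counts = {3: 2, 2: 3, 5: 1}
See 3: counts = {3: 3, 2: 3, 5: 1}
See 2: counts = {3: 3, 2: 4, 5: 1}

{3: 3, 2: 4, 5: 1}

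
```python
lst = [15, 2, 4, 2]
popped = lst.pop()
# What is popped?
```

2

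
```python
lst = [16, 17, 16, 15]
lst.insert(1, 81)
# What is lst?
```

[16, 81, 17, 16, 15]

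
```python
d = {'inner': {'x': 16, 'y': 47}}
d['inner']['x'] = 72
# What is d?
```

After line 1: d = {'inner': {'x': 16, 'y': 47}}
After line 2 (inner x overwritten): d = {'inner': {'x': 72, 'y': 47}}

{'inner': {'x': 72, 'y': 47}}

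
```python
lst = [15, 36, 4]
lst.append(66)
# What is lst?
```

[15, 36, 4, 66]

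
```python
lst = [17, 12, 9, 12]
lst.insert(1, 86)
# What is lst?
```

[17, 86, 12, 9, 12]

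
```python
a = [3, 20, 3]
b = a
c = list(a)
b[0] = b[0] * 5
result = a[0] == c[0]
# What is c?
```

After line 1: a = [3, 20, 3]
After line 2 (b = a, alias): a = [3, 20, 3], b = [3, 20, 3]
After line 3 (c = list(a) is a copy, new object): c = [3, 20, 3]
After line 4 (b[0] = 3 * 5 = 15; mutates shared a/b): a = b = [15, 20, 3], c = [3, 20, 3]
After line 5 (a[0] = 15, c[0] = 3; result = False)

[3, 20, 3]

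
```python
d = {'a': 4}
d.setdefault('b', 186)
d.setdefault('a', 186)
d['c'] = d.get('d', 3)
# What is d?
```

After line 1: d = {'a': 4}
After line 2 (setdefault adds 'b'=186): d = {'a': 4, 'b': 186}
After line 3 (setdefault 'a' no-op, already exists): d = {'a': 4, 'b': 186}
After line 4 (get('d', 3) returns default since 'd' not in d): d = {'a': 4, 'b': 186, 'c': 3}

{'a': 4, 'b': 186, 'c': 3}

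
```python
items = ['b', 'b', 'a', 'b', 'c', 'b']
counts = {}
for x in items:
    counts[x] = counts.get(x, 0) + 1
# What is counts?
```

Initial: counts = {}, items = ['b', 'b', 'a', 'b', 'c', 'b']
See 'b': counts = {'b': 1}
See 'b': counts = {'b': 2}
See 'a': counts = {'b': 2, 'a': 1}
See 'b': counts = {'b': 3, 'a': 1}
See 'c': counts = {'b': 3, 'a': 1, 'c': 1}
See 'b': counts = {'b': 4, 'a': 1, 'c': 1}

{'b': 4, 'a': 1, 'c': 1}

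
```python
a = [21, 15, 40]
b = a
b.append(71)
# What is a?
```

After line 1: a = [21, 15, 40]
After line 2 (b = a is an alias, same object): a = [21, 15, 40], b = [21, 15, 40]
After line 3 (b.append mutates the shared list): a = [21, 15, 40, 71], b = [21, 15, 40, 71]

[21, 15, 40, 71]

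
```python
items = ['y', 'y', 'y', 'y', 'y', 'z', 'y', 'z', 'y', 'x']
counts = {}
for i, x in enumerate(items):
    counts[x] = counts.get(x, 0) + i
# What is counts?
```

Initial: counts = {}, items = ['y', 'y', 'y', 'y', 'y', 'z', 'y', 'z', 'y', 'x']
i=0, x='y': counts = {'y': 0}
i=1, x='y': counts = {'y': 1}
i=2, x='y': counts = {'y': 3}
i=3, x='y': counts = {'y': 6}
i=4, x='y': counts = {'y': 10}
i=5, x='z': counts = {'y': 10, 'z': 5}
i=6, x='y': counts = {'y': 16, 'z': 5}
i=7, x='z': counts = {'y': 16, 'z': 12}
i=8, x='y': counts = {'y': 24, 'z': 12}
i=9, x='x': counts = {'y': 24, 'z': 12, 'x': 9}

{'y': 24, 'z': 12, 'x': 9}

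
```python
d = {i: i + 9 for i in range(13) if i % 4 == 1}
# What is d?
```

{1: 10, 5: 14, 9: 18}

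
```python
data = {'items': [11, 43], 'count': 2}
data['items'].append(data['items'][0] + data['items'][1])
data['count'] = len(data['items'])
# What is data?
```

After line 1: data = {'items': [11, 43], 'count': 2}
After line 2 (append 11 + 43 = 54): data = {'items': [11, 43, 54], 'count': 2}
After line 3 (count = len(items) = 3): data = {'items': [11, 43, 54], 'count': 3}

{'items': [11, 43, 54], 'count': 3}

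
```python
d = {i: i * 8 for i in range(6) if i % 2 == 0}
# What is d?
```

{0: 0, 2: 16, 4: 32}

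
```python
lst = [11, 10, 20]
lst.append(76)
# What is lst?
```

[11, 10, 20, 76]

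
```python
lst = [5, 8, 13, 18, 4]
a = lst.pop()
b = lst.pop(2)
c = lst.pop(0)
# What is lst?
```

After line 1: lst = [5, 8, 13, 18, 4]
After line 2 (pop() -> a = 4): lst = [5, 8, 13, 18]
After line 3 (pop(2) -> b = 13): lst = [5, 8, 18]
After line 4 (pop(0) -> c = 5): lst = [8, 18]

[8, 18]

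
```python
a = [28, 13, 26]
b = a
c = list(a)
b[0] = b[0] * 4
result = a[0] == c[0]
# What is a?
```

After line 1: a = [28, 13, 26]
After line 2 (b = a, alias): a = [28, 13, 26], b = [28, 13, 26]
After line 3 (c = list(a) is a copy, new object): c = [28, 13, 26]
After line 4 (b[0] = 28 * 4 = 112; mutates shared a/b): a = b = [112, 13, 26], c = [28, 13, 26]
After line 5 (a[0] = 112, c[0] = 28; result = False)

[112, 13, 26]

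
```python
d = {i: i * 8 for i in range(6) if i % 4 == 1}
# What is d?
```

{1: 8, 5: 40}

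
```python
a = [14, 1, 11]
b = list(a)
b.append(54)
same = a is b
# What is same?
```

After line 1: a = [14, 1, 11]
After line 2 (b = list(a) is a shallow copy, new object): a = [14, 1, 11], b = [14, 1, 11]
After line 3 (append only mutates b): a = [14, 1, 11], b = [14, 1, 11, 54]
After line 4 (same = a is b; different objects -> False): same = False

False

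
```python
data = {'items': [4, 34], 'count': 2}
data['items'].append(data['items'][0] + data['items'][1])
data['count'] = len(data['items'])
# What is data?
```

After line 1: data = {'items': [4, 34], 'count': 2}
After line 2 (append 4 + 34 = 38): data = {'items': [4, 34, 38], 'count': 2}
After line 3 (count = len(items) = 3): data = {'items': [4, 34, 38], 'count': 3}

{'items': [4, 34, 38], 'count': 3}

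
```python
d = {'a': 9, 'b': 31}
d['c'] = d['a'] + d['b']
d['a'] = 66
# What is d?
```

After line 1: d = {'a': 9, 'b': 31}
After line 2 (d['c'] = 9 + 31): d = {'a': 9, 'b': 31, 'c': 40}
After line 3: d = {'a': 66, 'b': 31, 'c': 40}

{'a': 66, 'b': 31, 'c': 40}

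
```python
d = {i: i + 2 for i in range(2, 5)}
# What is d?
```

{2: 4, 3: 5, 4: 6}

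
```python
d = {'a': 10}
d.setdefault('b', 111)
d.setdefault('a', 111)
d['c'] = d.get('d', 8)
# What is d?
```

After line 1: d = {'a': 10}
After line 2 (setdefault adds 'b'=111): d = {'a': 10, 'b': 111}
After line 3 (setdefault 'a' no-op, already exists): d = {'a': 10, 'b': 111}
After line 4 (get('d', 8) returns default since 'd' not in d): d = {'a': 10, 'b': 111, 'c': 8}

{'a': 10, 'b': 111, 'c': 8}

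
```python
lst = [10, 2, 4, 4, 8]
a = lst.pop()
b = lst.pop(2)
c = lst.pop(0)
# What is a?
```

After line 1: lst = [10, 2, 4, 4, 8]
After line 2 (pop() -> a = 8): lst = [10, 2, 4, 4]
After line 3 (pop(2) -> b = 4): lst = [10, 2, 4]
After line 4 (pop(0) -> c = 10): lst = [2, 4]

8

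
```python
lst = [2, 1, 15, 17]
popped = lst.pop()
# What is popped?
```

17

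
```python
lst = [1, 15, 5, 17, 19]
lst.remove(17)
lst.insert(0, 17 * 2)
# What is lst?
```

After line 1: lst = [1, 15, 5, 17, 19]
After line 2 (remove first 17): lst = [1, 15, 5, 19]
After line 3 (insert 34 at index 0): lst = [34, 1, 15, 5, 19]

[34, 1, 15, 5, 19]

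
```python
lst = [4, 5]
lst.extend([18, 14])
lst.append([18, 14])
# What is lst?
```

After line 1: lst = [4, 5]
After line 2 (extend unpacks [18, 14]): lst = [4, 5, 18, 14]
After line 3 (append adds [18, 14] as single element): lst = [4, 5, 18, 14, [18, 14]]

[4, 5, 18, 14, [18, 14]]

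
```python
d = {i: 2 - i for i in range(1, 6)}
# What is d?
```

{1: 1, 2: 0, 3: -1, 4: -2, 5: -3}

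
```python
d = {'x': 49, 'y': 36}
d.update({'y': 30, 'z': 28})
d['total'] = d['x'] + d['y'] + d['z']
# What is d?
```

After line 1: d = {'x': 49, 'y': 36}
After line 2 (y overwritten, z added): d = {'x': 49, 'y': 30, 'z': 28}
After line 3 (total = 49 + 30 + 28 = 107): d = {'x': 49, 'y': 30, 'z': 28, 'total': 107}

{'x': 49, 'y': 30, 'z': 28, 'total': 107}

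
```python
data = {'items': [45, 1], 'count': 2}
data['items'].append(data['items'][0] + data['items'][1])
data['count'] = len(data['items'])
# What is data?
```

After line 1: data = {'items': [45, 1], 'count': 2}
After line 2 (append 45 + 1 = 46): data = {'items': [45, 1, 46], 'count': 2}
After line 3 (count = len(items) = 3): data = {'items': [45, 1, 46], 'count': 3}

{'items': [45, 1, 46], 'count': 3}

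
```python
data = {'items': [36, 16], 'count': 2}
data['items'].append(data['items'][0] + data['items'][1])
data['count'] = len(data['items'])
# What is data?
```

After line 1: data = {'items': [36, 16], 'count': 2}
After line 2 (append 36 + 16 = 52): data = {'items': [36, 16, 52], 'count': 2}
After line 3 (count = len(items) = 3): data = {'items': [36, 16, 52], 'count': 3}

{'items': [36, 16, 52], 'count': 3}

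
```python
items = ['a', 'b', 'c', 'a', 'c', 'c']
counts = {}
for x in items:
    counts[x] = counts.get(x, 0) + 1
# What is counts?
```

Initial: counts = {}, items = ['a', 'b', 'c', 'a', 'c', 'c']
See 'a': counts = {'a': 1}
See 'b': counts = {'a': 1, 'b': 1}
See 'c': counts = {'a': 1, 'b': 1, 'c': 1}
See 'a': counts = {'a': 2, 'b': 1, 'c': 1}
See 'c': counts = {'a': 2, 'b': 1, 'c': 2}
See 'c': counts = {'a': 2, 'b': 1, 'c': 3}

{'a': 2, 'b': 1, 'c': 3}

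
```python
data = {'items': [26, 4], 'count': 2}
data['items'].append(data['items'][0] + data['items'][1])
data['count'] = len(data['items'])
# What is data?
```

After line 1: data = {'items': [26, 4], 'count': 2}
After line 2 (append 26 + 4 = 30): data = {'items': [26, 4, 30], 'count': 2}
After line 3 (count = len(items) = 3): data = {'items': [26, 4, 30], 'count': 3}

{'items': [26, 4, 30], 'count': 3}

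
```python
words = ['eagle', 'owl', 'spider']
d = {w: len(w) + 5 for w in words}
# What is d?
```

{'eagle': 10, 'owl': 8, 'spider': 11}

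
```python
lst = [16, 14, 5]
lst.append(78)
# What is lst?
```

[16, 14, 5, 78]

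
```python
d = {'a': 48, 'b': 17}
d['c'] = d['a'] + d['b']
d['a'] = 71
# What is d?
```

After line 1: d = {'a': 48, 'b': 17}
After line 2 (d['c'] = 48 + 17): d = {'a': 48, 'b': 17, 'c': 65}
After line 3: d = {'a': 71, 'b': 17, 'c': 65}

{'a': 71, 'b': 17, 'c': 65}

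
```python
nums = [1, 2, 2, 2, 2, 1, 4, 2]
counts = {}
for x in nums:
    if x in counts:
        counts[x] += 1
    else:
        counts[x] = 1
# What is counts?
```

Initial: counts = {}, nums = [1, 2, 2, 2, 2, 1, 4, 2]
See 1: counts = {1: 1}
See 2: counts = {1: 1, 2: 1}
See 2: counts = {1: 1, 2: 2}
See 2: counts = {1: 1, 2: 3}
See 2: counts = {1: 1, 2: 4}
See 1: counts = {1: 2, 2: 4}
See 4: counts = {1: 2, 2: 4, 4: 1}
See 2: counts = {1: 2, 2: 5, 4: 1}

{1: 2, 2: 5, 4: 1}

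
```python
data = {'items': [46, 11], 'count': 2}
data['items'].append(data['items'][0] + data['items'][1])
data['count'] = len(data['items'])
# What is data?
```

After line 1: data = {'items': [46, 11], 'count': 2}
After line 2 (append 46 + 11 = 57): data = {'items': [46, 11, 57], 'count': 2}
After line 3 (count = len(items) = 3): data = {'items': [46, 11, 57], 'count': 3}

{'items': [46, 11, 57], 'count': 3}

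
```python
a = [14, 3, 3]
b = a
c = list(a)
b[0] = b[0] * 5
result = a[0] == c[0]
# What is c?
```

After line 1: a = [14, 3, 3]
After line 2 (b = a, alias): a = [14, 3, 3], b = [14, 3, 3]
After line 3 (c = list(a) is a copy, new object): c = [14, 3, 3]
After line 4 (b[0] = 14 * 5 = 70; mutates shared a/b): a = b = [70, 3, 3], c = [14, 3, 3]
After line 5 (a[0] = 70, c[0] = 14; result = False)

[14, 3, 3]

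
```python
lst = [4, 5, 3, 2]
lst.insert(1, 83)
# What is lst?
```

[4, 83, 5, 3, 2]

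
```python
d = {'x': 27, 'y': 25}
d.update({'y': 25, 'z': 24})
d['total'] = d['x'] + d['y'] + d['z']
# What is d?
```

After line 1: d = {'x': 27, 'y': 25}
After line 2 (y overwritten, z added): d = {'x': 27, 'y': 25, 'z': 24}
After line 3 (total = 27 + 25 + 24 = 76): d = {'x': 27, 'y': 25, 'z': 24, 'total': 76}

{'x': 27, 'y': 25, 'z': 24, 'total': 76}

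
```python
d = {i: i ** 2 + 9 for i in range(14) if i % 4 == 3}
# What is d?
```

{3: 18, 7: 58, 11: 130}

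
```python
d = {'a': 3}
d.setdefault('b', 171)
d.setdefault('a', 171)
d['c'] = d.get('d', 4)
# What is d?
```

After line 1: d = {'a': 3}
After line 2 (setdefault adds 'b'=171): d = {'a': 3, 'b': 171}
After line 3 (setdefault 'a' no-op, already exists): d = {'a': 3, 'b': 171}
After line 4 (get('d', 4) returns default since 'd' not in d): d = {'a': 3, 'b': 171, 'c': 4}

{'a': 3, 'b': 171, 'c': 4}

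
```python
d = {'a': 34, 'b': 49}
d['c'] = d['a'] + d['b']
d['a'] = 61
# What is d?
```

After line 1: d = {'a': 34, 'b': 49}
After line 2 (d['c'] = 34 + 49): d = {'a': 34, 'b': 49, 'c': 83}
After line 3: d = {'a': 61, 'b': 49, 'c': 83}

{'a': 61, 'b': 49, 'c': 83}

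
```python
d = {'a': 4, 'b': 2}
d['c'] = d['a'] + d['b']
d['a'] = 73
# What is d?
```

After line 1: d = {'a': 4, 'b': 2}
After line 2 (d['c'] = 4 + 2): d = {'a': 4, 'b': 2, 'c': 6}
After line 3: d = {'a': 73, 'b': 2, 'c': 6}

{'a': 73, 'b': 2, 'c': 6}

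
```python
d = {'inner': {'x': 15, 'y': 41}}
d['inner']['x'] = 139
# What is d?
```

After line 1: d = {'inner': {'x': 15, 'y': 41}}
After line 2 (inner x overwritten): d = {'inner': {'x': 139, 'y': 41}}

{'inner': {'x': 139, 'y': 41}}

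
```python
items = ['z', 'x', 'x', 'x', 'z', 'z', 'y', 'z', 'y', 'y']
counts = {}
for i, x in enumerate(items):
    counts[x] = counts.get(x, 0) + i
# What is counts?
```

Initial: counts = {}, items = ['z', 'x', 'x', 'x', 'z', 'z', 'y', 'z', 'y', 'y']
i=0, x='z': counts = {'z': 0}
i=1, x='x': counts = {'z': 0, 'x': 1}
i=2, x='x': counts = {'z': 0, 'x': 3}
i=3, x='x': counts = {'z': 0, 'x': 6}
i=4, x='z': counts = {'z': 4, 'x': 6}
i=5, x='z': counts = {'z': 9, 'x': 6}
i=6, x='y': counts = {'z': 9, 'x': 6, 'y': 6}
i=7, x='z': counts = {'z': 16, 'x': 6, 'y': 6}
i=8, x='y': counts = {'z': 16, 'x': 6, 'y': 14}
i=9, x='y': counts = {'z': 16, 'x': 6, 'y': 23}

{'z': 16, 'x': 6, 'y': 23}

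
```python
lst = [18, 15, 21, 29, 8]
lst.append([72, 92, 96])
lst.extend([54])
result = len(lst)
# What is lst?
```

After line 1: lst = [18, 15, 21, 29, 8]
After line 2 (append adds [72, 92, 96] as single element): lst = [18, 15, 21, 29, 8, [72, 92, 96]]
After line 3 (extend unpacks [54], adds 54): lst = [18, 15, 21, 29, 8, [72, 92, 96], 54]
After line 4: result = len(lst) = 7

[18, 15, 21, 29, 8, [72, 92, 96], 54]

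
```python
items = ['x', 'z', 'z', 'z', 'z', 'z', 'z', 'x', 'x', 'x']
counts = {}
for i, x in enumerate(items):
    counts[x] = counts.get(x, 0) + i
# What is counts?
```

Initial: counts = {}, items = ['x', 'z', 'z', 'z', 'z', 'z', 'z', 'x', 'x', 'x']
i=0, x='x': counts = {'x': 0}
i=1, x='z': counts = {'x': 0, 'z': 1}
i=2, x='z': counts = {'x': 0, 'z': 3}
i=3, x='z': counts = {'x': 0, 'z': 6}
i=4, x='z': counts = {'x': 0, 'z': 10}
i=5, x='z': counts = {'x': 0, 'z': 15}
i=6, x='z': counts = {'x': 0, 'z': 21}
i=7, x='x': counts = {'x': 7, 'z': 21}
i=8, x='x': counts = {'x': 15, 'z': 21}
i=9, x='x': counts = {'x': 24, 'z': 21}

{'x': 24, 'z': 21}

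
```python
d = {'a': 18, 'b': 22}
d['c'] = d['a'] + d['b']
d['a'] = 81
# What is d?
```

After line 1: d = {'a': 18, 'b': 22}
After line 2 (d['c'] = 18 + 22): d = {'a': 18, 'b': 22, 'c': 40}
After line 3: d = {'a': 81, 'b': 22, 'c': 40}

{'a': 81, 'b': 22, 'c': 40}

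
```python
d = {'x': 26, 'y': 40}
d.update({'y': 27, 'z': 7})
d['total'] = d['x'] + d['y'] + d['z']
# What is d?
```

After line 1: d = {'x': 26, 'y': 40}
After line 2 (y overwritten, z added): d = {'x': 26, 'y': 27, 'z': 7}
After line 3 (total = 26 + 27 + 7 = 60): d = {'x': 26, 'y': 27, 'z': 7, 'total': 60}

{'x': 26, 'y': 27, 'z': 7, 'total': 60}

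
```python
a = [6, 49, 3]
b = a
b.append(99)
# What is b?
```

After line 1: a = [6, 49, 3]
After line 2 (b = a is an alias, same object): a = [6, 49, 3], b = [6, 49, 3]
After line 3 (b.append mutates the shared list): a = [6, 49, 3, 99], b = [6, 49, 3, 99]

[6, 49, 3, 99]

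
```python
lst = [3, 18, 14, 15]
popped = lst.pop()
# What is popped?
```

15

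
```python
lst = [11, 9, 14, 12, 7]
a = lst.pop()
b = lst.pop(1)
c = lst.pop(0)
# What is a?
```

After line 1: lst = [11, 9, 14, 12, 7]
After line 2 (pop() -> a = 7): lst = [11, 9, 14, 12]
After line 3 (pop(1) -> b = 9): lst = [11, 14, 12]
After line 4 (pop(0) -> c = 11): lst = [14, 12]

7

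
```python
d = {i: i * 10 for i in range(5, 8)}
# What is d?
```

{5: 50, 6: 60, 7: 70}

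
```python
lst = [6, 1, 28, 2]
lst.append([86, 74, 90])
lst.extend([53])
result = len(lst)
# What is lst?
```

After line 1: lst = [6, 1, 28, 2]
After line 2 (append adds [86, 74, 90] as single element): lst = [6, 1, 28, 2, [86, 74, 90]]
After line 3 (extend unpacks [53], adds 53): lst = [6, 1, 28, 2, [86, 74, 90], 53]
After line 4: result = len(lst) = 6

[6, 1, 28, 2, [86, 74, 90], 53]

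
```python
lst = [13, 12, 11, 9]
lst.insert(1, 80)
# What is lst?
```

[13, 80, 12, 11, 9]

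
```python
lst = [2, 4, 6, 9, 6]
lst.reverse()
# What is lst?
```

[6, 9, 6, 4, 2]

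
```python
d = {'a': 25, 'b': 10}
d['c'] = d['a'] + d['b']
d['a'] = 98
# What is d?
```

After line 1: d = {'a': 25, 'b': 10}
After line 2 (d['c'] = 25 + 10): d = {'a': 25, 'b': 10, 'c': 35}
After line 3: d = {'a': 98, 'b': 10, 'c': 35}

{'a': 98, 'b': 10, 'c': 35}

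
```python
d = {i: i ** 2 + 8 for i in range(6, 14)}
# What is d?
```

{6: 44, 7: 57, 8: 72, 9: 89, 10: 108, 11: 129, 12: 152, 13: 177}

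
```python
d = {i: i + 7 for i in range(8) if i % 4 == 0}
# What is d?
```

{0: 7, 4: 11}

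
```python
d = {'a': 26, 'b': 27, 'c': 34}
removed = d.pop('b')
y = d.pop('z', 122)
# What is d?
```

After line 1: d = {'a': 26, 'b': 27, 'c': 34}
After line 2 (pop 'b' returns 27): d = {'a': 26, 'c': 34}, removed = 27
After line 3 (pop 'z' missing, returns default 122): d = {'a': 26, 'c': 34}, y = 122

{'a': 26, 'c': 34}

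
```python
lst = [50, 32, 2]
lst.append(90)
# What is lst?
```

[50, 32, 2, 90]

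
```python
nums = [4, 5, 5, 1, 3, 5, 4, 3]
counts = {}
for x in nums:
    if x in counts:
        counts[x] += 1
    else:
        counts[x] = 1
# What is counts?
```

Initial: counts = {}, nums = [4, 5, 5, 1, 3, 5, 4, 3]
See 4: counts = {4: 1}
See 5: counts = {4: 1, 5: 1}
See 5: counts = {4: 1, 5: 2}
See 1: counts = {4: 1, 5: 2, 1: 1}
See 3: counts = {4: 1, 5: 2, 1: 1, 3: 1}
See 5: counts = {4: 1, 5: 3, 1: 1, 3: 1}
See 4: counts = {4: 2, 5: 3, 1: 1, 3: 1}
See 3: counts = {4: 2, 5: 3, 1: 1, 3: 2}

{4: 2, 5: 3, 1: 1, 3: 2}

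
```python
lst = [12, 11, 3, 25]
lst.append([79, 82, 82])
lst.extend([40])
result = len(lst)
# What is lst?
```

After line 1: lst = [12, 11, 3, 25]
After line 2 (append adds [79, 82, 82] as single element): lst = [12, 11, 3, 25, [79, 82, 82]]
After line 3 (extend unpacks [40], adds 40): lst = [12, 11, 3, 25, [79, 82, 82], 40]
After line 4: result = len(lst) = 6

[12, 11, 3, 25, [79, 82, 82], 40]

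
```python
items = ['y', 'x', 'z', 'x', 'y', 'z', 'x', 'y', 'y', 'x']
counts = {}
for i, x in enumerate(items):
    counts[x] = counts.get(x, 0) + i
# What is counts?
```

Initial: counts = {}, items = ['y', 'x', 'z', 'x', 'y', 'z', 'x', 'y', 'y', 'x']
i=0, x='y': counts = {'y': 0}
i=1, x='x': counts = {'y': 0, 'x': 1}
i=2, x='z': counts = {'y': 0, 'x': 1, 'z': 2}
i=3, x='x': counts = {'y': 0, 'x': 4, 'z': 2}
i=4, x='y': counts = {'y': 4, 'x': 4, 'z': 2}
i=5, x='z': counts = {'y': 4, 'x': 4, 'z': 7}
i=6, x='x': counts = {'y': 4, 'x': 10, 'z': 7}
i=7, x='y': counts = {'y': 11, 'x': 10, 'z': 7}
i=8, x='y': counts = {'y': 19, 'x': 10, 'z': 7}
i=9, x='x': counts = {'y': 19, 'x': 19, 'z': 7}

{'y': 19, 'x': 19, 'z': 7}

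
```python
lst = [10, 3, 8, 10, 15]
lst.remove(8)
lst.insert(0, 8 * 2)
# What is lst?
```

After line 1: lst = [10, 3, 8, 10, 15]
After line 2 (remove first 8): lst = [10, 3, 10, 15]
After line 3 (insert 16 at index 0): lst = [16, 10, 3, 10, 15]

[16, 10, 3, 10, 15]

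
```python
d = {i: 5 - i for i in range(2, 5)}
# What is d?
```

{2: 3, 3: 2, 4: 1}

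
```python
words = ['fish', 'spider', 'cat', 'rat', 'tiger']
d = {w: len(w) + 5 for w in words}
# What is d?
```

{'fish': 9, 'spider': 11, 'cat': 8, 'rat': 8, 'tiger': 10}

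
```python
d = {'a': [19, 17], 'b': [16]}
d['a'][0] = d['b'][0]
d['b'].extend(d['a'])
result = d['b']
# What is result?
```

After line 1: d = {'a': [19, 17], 'b': [16]}
After line 2 (a[0] = b[0] = 16): d = {'a': [16, 17], 'b': [16]}
After line 3 (b.extend(a) appends [16, 17]): d = {'a': [16, 17], 'b': [16, 16, 17]}
After line 4: result = d['b'] = [16, 16, 17]

[16, 16, 17]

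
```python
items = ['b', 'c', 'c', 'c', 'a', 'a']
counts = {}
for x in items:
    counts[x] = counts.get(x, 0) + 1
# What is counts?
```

Initial: counts = {}, items = ['b', 'c', 'c', 'c', 'a', 'a']
See 'b': counts = {'b': 1}
See 'c': counts = {'b': 1, 'c': 1}
See 'c': counts = {'b': 1, 'c': 2}
See 'c': counts = {'b': 1, 'c': 3}
See 'a': counts = {'b': 1, 'c': 3, 'a': 1}
See 'a': counts = {'b': 1, 'c': 3, 'a': 2}

{'b': 1, 'c': 3, 'a': 2}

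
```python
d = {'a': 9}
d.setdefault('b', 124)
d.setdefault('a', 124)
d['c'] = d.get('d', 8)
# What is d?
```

After line 1: d = {'a': 9}
After line 2 (setdefault adds 'b'=124): d = {'a': 9, 'b': 124}
After line 3 (setdefault 'a' no-op, already exists): d = {'a': 9, 'b': 124}
After line 4 (get('d', 8) returns default since 'd' not in d): d = {'a': 9, 'b': 124, 'c': 8}

{'a': 9, 'b': 124, 'c': 8}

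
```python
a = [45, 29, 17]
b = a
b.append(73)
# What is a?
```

After line 1: a = [45, 29, 17]
After line 2 (b = a is an alias, same object): a = [45, 29, 17], b = [45, 29, 17]
After line 3 (b.append mutates the shared list): a = [45, 29, 17, 73], b = [45, 29, 17, 73]

[45, 29, 17, 73]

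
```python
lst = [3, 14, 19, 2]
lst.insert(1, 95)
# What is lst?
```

[3, 95, 14, 19, 2]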